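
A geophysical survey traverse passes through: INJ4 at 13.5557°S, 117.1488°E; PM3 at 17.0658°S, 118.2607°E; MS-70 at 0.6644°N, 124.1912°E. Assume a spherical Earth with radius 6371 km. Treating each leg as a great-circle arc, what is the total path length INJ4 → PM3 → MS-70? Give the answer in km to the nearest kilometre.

2484 km

INJ4→PM3: c = 0.064057 rad, d = 408.11 km
PM3→MS-70: c = 0.325831 rad, d = 2075.87 km
Total = 408.11 + 2075.87 = 2483.98 km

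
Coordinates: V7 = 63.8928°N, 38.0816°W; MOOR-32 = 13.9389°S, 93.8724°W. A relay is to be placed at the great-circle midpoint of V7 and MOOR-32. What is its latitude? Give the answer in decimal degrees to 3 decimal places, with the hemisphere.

27.335°N

Bx = cos φ₂ cos Δλ = 0.545661,  By = cos φ₂ sin Δλ = -0.802638
φₘ = atan2(sin φ₁ + sin φ₂, √((cos φ₁ + Bx)² + By²)) = 27.33518°
λₘ = λ₁ + atan2(By, cos φ₁ + Bx) = -77.23655°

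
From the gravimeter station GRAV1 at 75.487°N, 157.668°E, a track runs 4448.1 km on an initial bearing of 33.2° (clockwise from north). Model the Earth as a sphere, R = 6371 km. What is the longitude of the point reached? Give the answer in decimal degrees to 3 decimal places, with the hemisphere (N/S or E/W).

δ = d/R = 4448.1/6371 = 0.698179 rad
φ₂ = arcsin(sin φ₁ cos δ + cos φ₁ sin δ cos θ)
   = arcsin(0.96809·0.76601 + 0.25060·0.64282·0.83676) = 61.20713°
λ₂ = λ₁ + atan2(sin θ sin δ cos φ₁, cos δ − sin φ₁ sin φ₂) = -69.28566°

69.286°W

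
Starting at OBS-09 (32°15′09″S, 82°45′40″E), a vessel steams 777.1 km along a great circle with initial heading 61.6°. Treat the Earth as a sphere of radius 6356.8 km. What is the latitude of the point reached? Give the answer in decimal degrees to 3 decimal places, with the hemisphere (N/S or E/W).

28.726°S

OBS-09: φ = -32.25250°, λ = +82.76111°
δ = d/R = 777.1/6356.8 = 0.122247 rad
φ₂ = arcsin(sin φ₁ cos δ + cos φ₁ sin δ cos θ)
   = arcsin(-0.53365·0.99254 + 0.84570·0.12194·0.47562) = -28.72583°
λ₂ = λ₁ + atan2(sin θ sin δ cos φ₁, cos δ − sin φ₁ sin φ₂) = 89.78718°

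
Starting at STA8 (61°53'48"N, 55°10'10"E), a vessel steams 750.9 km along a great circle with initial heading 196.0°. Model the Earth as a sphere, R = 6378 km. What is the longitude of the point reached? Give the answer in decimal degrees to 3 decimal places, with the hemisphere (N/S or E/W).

51.904°E

STA8: φ = +61.89667°, λ = +55.16944°
δ = d/R = 750.9/6378 = 0.117733 rad
φ₂ = arcsin(sin φ₁ cos δ + cos φ₁ sin δ cos θ)
   = arcsin(0.88210·0.99308 + 0.47106·0.11746·-0.96126) = 55.36658°
λ₂ = λ₁ + atan2(sin θ sin δ cos φ₁, cos δ − sin φ₁ sin φ₂) = 51.90361°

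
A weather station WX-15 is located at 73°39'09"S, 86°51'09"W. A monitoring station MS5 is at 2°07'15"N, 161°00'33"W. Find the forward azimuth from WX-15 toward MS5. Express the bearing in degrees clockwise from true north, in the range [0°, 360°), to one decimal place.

WX-15: φ = -73.65250°, λ = -86.85250°
MS5: φ = +2.12083°, λ = -161.00917°
Δλ = -74.1567°
y = sin Δλ · cos φ₂ = -0.961353
x = cos φ₁ sin φ₂ − sin φ₁ cos φ₂ cos Δλ = 0.272207
θ = atan2(y, x) = -74.1905° → 285.8095° (mod 360°)

285.8°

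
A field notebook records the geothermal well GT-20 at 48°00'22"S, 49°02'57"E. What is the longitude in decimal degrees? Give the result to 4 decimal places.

49° + 2′/60 + 57″/3600 = 49 + 0.03333 + 0.01583 = 49.0492°

49.0492°E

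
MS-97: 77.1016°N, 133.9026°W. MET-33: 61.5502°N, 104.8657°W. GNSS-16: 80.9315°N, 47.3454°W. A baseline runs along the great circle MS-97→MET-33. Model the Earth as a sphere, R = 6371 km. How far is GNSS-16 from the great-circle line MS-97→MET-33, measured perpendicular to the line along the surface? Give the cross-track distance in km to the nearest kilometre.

δ₁₃ = central angle MS-97→GNSS-16 = 0.266509 rad  (haversine)
θ₁₃ = bearing MS-97→GNSS-16 = 36.683°,  θ₁₂ = bearing MS-97→MET-33 = 132.210°
dₓₜ = R·arcsin(sin δ₁₃ · sin(θ₁₃ − θ₁₂)) = 6371·arcsin(0.26337·sin(-95.527°)) = -1689.843 km
|dₓₜ| = 1689.843 km

1690 km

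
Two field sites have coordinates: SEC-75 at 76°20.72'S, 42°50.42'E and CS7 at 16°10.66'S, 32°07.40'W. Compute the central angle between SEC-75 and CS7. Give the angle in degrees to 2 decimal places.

SEC-75: φ = -76.34533°, λ = +42.84033°
CS7: φ = -16.17767°, λ = -32.12333°
Δφ = 60.1677°,  Δλ = -74.9637°
a = sin²(Δφ/2) + cos φ₁ cos φ₂ sin²(Δλ/2) = 0.335220
c = 2·arcsin(√a) = 1.234958 rad = 70.7579°

70.76°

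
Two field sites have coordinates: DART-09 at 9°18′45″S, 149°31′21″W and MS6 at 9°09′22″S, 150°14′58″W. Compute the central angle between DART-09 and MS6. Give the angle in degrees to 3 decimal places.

0.734°

DART-09: φ = -9.31250°, λ = -149.52250°
MS6: φ = -9.15611°, λ = -150.24944°
Δφ = 0.1564°,  Δλ = -0.7269°
a = sin²(Δφ/2) + cos φ₁ cos φ₂ sin²(Δλ/2) = 0.000041
c = 2·arcsin(√a) = 0.012817 rad = 0.7344°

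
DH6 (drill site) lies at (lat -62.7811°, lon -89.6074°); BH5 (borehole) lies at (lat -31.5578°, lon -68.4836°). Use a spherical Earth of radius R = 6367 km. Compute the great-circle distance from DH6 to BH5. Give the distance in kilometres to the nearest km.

3779 km

Δφ = 31.2233°,  Δλ = 21.1238°
a = sin²(Δφ/2) + cos φ₁ cos φ₂ sin²(Δλ/2) = 0.085518
c = 2·arcsin(√a) = 0.593544 rad = 34.0075°
d = R·c = 6367 × 0.593544 = 3779.1 km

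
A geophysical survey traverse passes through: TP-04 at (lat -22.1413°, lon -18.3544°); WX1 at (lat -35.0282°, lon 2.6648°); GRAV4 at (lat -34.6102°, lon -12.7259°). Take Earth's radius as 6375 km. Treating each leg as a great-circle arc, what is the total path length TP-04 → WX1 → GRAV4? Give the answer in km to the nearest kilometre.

3901 km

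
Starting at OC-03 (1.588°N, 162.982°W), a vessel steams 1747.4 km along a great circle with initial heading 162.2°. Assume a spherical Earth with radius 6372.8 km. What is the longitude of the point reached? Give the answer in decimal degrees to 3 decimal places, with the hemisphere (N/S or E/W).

158.102°W

δ = d/R = 1747.4/6372.8 = 0.274197 rad
φ₂ = arcsin(sin φ₁ cos δ + cos φ₁ sin δ cos θ)
   = arcsin(0.02771·0.96264 + 0.99962·0.27077·-0.95213) = -13.35804°
λ₂ = λ₁ + atan2(sin θ sin δ cos φ₁, cos δ − sin φ₁ sin φ₂) = -158.10161°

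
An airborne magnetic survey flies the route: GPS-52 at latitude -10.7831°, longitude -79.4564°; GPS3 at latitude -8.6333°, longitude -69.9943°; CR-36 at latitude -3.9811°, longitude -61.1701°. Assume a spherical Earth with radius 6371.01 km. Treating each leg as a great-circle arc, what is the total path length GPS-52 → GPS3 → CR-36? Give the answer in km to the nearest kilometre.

GPS-52→GPS3: c = 0.167033 rad, d = 1064.17 km
GPS3→CR-36: c = 0.173240 rad, d = 1103.71 km
Total = 1064.17 + 1103.71 = 2167.88 km

2168 km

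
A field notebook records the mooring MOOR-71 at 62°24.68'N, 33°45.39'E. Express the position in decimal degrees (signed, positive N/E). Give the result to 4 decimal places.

lat: 62.4113° N → +62.4113°
lon: 33.7565° E → +33.7565°

+62.4113°, +33.7565°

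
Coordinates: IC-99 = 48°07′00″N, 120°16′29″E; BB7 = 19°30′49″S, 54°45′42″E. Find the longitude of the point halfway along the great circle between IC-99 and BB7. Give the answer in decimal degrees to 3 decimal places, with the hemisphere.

81.249°E

IC-99: φ = +48.11667°, λ = +120.27472°
BB7: φ = -19.51361°, λ = +54.76167°
Bx = cos φ₂ cos Δλ = 0.390679,  By = cos φ₂ sin Δλ = -0.857784
φₘ = atan2(sin φ₁ + sin φ₂, √((cos φ₁ + Bx)² + By²)) = 16.76844°
λₘ = λ₁ + atan2(By, cos φ₁ + Bx) = 81.24877°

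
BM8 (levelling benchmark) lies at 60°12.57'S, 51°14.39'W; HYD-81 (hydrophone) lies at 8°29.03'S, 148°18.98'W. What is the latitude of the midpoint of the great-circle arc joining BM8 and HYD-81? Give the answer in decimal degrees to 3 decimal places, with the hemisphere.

BM8: φ = -60.20950°, λ = -51.23983°
HYD-81: φ = -8.48383°, λ = -148.31633°
Bx = cos φ₂ cos Δλ = -0.121846,  By = cos φ₂ sin Δλ = -0.981523
φₘ = atan2(sin φ₁ + sin φ₂, √((cos φ₁ + Bx)² + By²)) = -44.02017°
λₘ = λ₁ + atan2(By, cos φ₁ + Bx) = -120.33085°

44.020°S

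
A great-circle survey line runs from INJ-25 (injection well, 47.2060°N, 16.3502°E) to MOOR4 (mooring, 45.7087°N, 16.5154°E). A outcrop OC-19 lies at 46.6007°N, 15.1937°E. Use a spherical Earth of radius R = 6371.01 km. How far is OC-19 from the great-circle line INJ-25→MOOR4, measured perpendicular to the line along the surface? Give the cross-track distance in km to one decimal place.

δ₁₃ = central angle INJ-25→OC-19 = 0.017372 rad  (haversine)
θ₁₃ = bearing INJ-25→OC-19 = 232.969°,  θ₁₂ = bearing INJ-25→MOOR4 = 175.593°
dₓₜ = R·arcsin(sin δ₁₃ · sin(θ₁₃ − θ₁₂)) = 6371.01·arcsin(0.01737·sin(57.376°)) = 93.213 km
|dₓₜ| = 93.213 km

93.2 km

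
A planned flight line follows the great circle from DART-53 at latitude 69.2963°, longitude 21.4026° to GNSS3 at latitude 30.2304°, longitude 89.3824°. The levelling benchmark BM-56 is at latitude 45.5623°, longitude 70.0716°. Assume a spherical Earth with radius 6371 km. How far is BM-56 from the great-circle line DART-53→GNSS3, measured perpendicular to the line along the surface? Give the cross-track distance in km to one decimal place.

δ₁₃ = central angle DART-53→BM-56 = 0.589232 rad  (haversine)
θ₁₃ = bearing DART-53→BM-56 = 108.908°,  θ₁₂ = bearing DART-53→GNSS3 = 98.872°
dₓₜ = R·arcsin(sin δ₁₃ · sin(θ₁₃ − θ₁₂)) = 6371·arcsin(0.55572·sin(10.036°)) = 617.993 km
|dₓₜ| = 617.993 km

618.0 km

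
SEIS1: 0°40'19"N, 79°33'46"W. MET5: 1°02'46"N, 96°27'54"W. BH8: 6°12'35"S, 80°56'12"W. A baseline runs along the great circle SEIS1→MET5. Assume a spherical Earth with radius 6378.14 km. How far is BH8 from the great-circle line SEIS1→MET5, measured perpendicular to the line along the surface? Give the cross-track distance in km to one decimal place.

SEIS1: φ = +0.67194°, λ = -79.56278°
MET5: φ = +1.04611°, λ = -96.46500°
BH8: φ = -6.20972°, λ = -80.93667°
δ₁₃ = central angle SEIS1→BH8 = 0.122470 rad  (haversine)
θ₁₃ = bearing SEIS1→BH8 = 191.251°,  θ₁₂ = bearing SEIS1→MET5 = 271.387°
dₓₜ = R·arcsin(sin δ₁₃ · sin(θ₁₃ − θ₁₂)) = 6378.14·arcsin(0.12216·sin(-80.135°)) = -769.523 km
|dₓₜ| = 769.523 km

769.5 km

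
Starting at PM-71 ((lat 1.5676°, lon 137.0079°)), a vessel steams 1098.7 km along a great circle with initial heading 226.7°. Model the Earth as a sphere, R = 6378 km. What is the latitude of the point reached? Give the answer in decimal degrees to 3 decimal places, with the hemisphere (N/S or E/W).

δ = d/R = 1098.7/6378 = 0.172264 rad
φ₂ = arcsin(sin φ₁ cos δ + cos φ₁ sin δ cos θ)
   = arcsin(0.02736·0.98520 + 0.99963·0.17141·-0.68582) = -5.19599°
λ₂ = λ₁ + atan2(sin θ sin δ cos φ₁, cos δ − sin φ₁ sin φ₂) = 129.81186°

5.196°S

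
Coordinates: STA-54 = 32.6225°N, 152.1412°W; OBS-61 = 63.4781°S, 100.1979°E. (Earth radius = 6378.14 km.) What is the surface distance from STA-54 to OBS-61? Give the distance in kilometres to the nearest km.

Δφ = -96.1006°,  Δλ = -107.6609°
a = sin²(Δφ/2) + cos φ₁ cos φ₂ sin²(Δλ/2) = 0.798235
c = 2·arcsin(√a) = 2.209891 rad = 126.6174°
d = R·c = 6378.14 × 2.209891 = 14095.0 km

14095 km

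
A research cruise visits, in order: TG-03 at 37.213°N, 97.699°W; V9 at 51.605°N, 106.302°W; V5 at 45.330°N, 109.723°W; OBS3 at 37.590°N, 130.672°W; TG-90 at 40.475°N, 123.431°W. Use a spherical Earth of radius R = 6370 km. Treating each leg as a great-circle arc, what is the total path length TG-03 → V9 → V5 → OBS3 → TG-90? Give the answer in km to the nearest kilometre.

5119 km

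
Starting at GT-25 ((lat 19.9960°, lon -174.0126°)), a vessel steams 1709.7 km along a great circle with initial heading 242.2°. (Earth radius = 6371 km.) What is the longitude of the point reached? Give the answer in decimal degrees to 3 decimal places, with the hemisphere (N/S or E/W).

δ = d/R = 1709.7/6371 = 0.268357 rad
φ₂ = arcsin(sin φ₁ cos δ + cos φ₁ sin δ cos θ)
   = arcsin(0.34195·0.96421 + 0.93972·0.26515·-0.46639) = 12.32806°
λ₂ = λ₁ + atan2(sin θ sin δ cos φ₁, cos δ − sin φ₁ sin φ₂) = 172.09613°

172.096°E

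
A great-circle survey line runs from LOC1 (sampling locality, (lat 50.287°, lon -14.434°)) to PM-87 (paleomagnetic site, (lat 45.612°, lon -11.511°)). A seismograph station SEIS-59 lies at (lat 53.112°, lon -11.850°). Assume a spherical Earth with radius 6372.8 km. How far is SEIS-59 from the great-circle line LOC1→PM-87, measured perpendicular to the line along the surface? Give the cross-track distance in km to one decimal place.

δ₁₃ = central angle LOC1→SEIS-59 = 0.056669 rad  (haversine)
θ₁₃ = bearing LOC1→SEIS-59 = 28.542°,  θ₁₂ = bearing LOC1→PM-87 = 156.181°
dₓₜ = R·arcsin(sin δ₁₃ · sin(θ₁₃ − θ₁₂)) = 6372.8·arcsin(0.05664·sin(-127.639°)) = -285.919 km
|dₓₜ| = 285.919 km

285.9 km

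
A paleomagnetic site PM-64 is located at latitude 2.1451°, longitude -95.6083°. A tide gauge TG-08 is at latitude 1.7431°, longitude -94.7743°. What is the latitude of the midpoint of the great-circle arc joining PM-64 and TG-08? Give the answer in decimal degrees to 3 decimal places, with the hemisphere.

1.944°N

Bx = cos φ₂ cos Δλ = 0.999431,  By = cos φ₂ sin Δλ = 0.014549
φₘ = atan2(sin φ₁ + sin φ₂, √((cos φ₁ + Bx)² + By²)) = 1.94415°
λₘ = λ₁ + atan2(By, cos φ₁ + Bx) = -95.19125°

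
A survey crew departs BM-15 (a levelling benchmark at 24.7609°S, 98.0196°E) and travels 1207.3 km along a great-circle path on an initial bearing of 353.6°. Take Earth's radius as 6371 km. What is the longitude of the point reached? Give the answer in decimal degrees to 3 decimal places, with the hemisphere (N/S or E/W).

δ = d/R = 1207.3/6371 = 0.189499 rad
φ₂ = arcsin(sin φ₁ cos δ + cos φ₁ sin δ cos θ)
   = arcsin(-0.41883·0.98210 + 0.90806·0.18837·0.99377) = -13.96632°
λ₂ = λ₁ + atan2(sin θ sin δ cos φ₁, cos δ − sin φ₁ sin φ₂) = 96.77981°

96.780°E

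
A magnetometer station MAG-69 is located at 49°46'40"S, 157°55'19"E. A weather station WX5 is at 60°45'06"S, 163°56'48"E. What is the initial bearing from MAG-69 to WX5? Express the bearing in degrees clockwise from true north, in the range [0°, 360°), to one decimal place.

165.1°

MAG-69: φ = -49.77778°, λ = +157.92194°
WX5: φ = -60.75167°, λ = +163.94667°
Δλ = 6.0247°
y = sin Δλ · cos φ₂ = 0.051282
x = cos φ₁ sin φ₂ − sin φ₁ cos φ₂ cos Δλ = -0.192422
θ = atan2(y, x) = 165.0771° → 165.0771° (mod 360°)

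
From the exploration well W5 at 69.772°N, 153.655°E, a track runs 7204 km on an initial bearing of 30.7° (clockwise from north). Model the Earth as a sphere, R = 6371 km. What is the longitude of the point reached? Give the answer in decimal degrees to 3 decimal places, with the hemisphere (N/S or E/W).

64.750°W

δ = d/R = 7204/6371 = 1.130749 rad
φ₂ = arcsin(sin φ₁ cos δ + cos φ₁ sin δ cos θ)
   = arcsin(0.93832·0.42598 + 0.34576·0.90473·0.85985) = 41.96574°
λ₂ = λ₁ + atan2(sin θ sin δ cos φ₁, cos δ − sin φ₁ sin φ₂) = -64.75021°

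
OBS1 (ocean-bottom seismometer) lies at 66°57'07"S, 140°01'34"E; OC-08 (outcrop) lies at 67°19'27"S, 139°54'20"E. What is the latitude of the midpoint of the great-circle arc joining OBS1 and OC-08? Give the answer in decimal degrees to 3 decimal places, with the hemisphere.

OBS1: φ = -66.95194°, λ = +140.02611°
OC-08: φ = -67.32417°, λ = +139.90556°
Bx = cos φ₂ cos Δλ = 0.385516,  By = cos φ₂ sin Δλ = -0.000811
φₘ = atan2(sin φ₁ + sin φ₂, √((cos φ₁ + Bx)² + By²)) = -67.13807°
λₘ = λ₁ + atan2(By, cos φ₁ + Bx) = 139.96630°

67.138°S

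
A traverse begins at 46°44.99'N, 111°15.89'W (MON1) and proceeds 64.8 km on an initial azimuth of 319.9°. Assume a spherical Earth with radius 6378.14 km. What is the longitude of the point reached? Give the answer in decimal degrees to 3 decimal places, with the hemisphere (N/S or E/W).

111.817°W

MON1: φ = +46.74983°, λ = -111.26483°
δ = d/R = 64.8/6378.14 = 0.010160 rad
φ₂ = arcsin(sin φ₁ cos δ + cos φ₁ sin δ cos θ)
   = arcsin(0.72837·0.99995 + 0.68519·0.01016·0.76492) = 47.19378°
λ₂ = λ₁ + atan2(sin θ sin δ cos φ₁, cos δ − sin φ₁ sin φ₂) = -111.81662°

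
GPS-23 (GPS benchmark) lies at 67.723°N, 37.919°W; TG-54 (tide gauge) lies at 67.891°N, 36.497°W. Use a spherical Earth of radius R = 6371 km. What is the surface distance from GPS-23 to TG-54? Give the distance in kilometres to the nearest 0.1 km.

62.6 km

Δφ = 0.1680°,  Δλ = 1.4220°
a = sin²(Δφ/2) + cos φ₁ cos φ₂ sin²(Δλ/2) = 0.000024
c = 2·arcsin(√a) = 0.009822 rad = 0.5628°
d = R·c = 6371 × 0.009822 = 62.6 km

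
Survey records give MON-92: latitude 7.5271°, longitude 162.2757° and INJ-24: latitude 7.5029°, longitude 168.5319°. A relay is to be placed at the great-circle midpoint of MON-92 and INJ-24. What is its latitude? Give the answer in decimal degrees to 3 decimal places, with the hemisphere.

Bx = cos φ₂ cos Δλ = 0.985534,  By = cos φ₂ sin Δλ = 0.108041
φₘ = atan2(sin φ₁ + sin φ₂, √((cos φ₁ + Bx)² + By²)) = 7.52609°
λₘ = λ₁ + atan2(By, cos φ₁ + Bx) = 165.40389°

7.526°N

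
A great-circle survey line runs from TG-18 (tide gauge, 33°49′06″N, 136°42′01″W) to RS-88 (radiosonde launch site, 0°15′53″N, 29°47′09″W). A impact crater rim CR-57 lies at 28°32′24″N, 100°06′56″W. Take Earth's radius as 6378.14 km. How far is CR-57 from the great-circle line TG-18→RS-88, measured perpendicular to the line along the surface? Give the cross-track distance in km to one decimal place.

TG-18: φ = +33.81833°, λ = -136.70028°
RS-88: φ = +0.26472°, λ = -29.78583°
CR-57: φ = +28.54000°, λ = -100.11556°
δ₁₃ = central angle TG-18→CR-57 = 0.551075 rad  (haversine)
θ₁₃ = bearing TG-18→CR-57 = 89.525°,  θ₁₂ = bearing TG-18→RS-88 = 80.170°
dₓₜ = R·arcsin(sin δ₁₃ · sin(θ₁₃ − θ₁₂)) = 6378.14·arcsin(0.52360·sin(9.355°)) = 543.517 km
|dₓₜ| = 543.517 km

543.5 km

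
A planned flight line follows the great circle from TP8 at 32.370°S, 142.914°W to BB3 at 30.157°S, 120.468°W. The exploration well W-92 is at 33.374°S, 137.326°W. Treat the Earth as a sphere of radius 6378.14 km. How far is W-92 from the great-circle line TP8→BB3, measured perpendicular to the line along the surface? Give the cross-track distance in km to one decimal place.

130.9 km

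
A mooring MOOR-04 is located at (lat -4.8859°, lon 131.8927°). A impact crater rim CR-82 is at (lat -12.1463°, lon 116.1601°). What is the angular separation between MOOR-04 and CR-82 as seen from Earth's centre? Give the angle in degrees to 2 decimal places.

17.16°

Δφ = -7.2604°,  Δλ = -15.7326°
a = sin²(Δφ/2) + cos φ₁ cos φ₂ sin²(Δλ/2) = 0.022254
c = 2·arcsin(√a) = 0.299475 rad = 17.1587°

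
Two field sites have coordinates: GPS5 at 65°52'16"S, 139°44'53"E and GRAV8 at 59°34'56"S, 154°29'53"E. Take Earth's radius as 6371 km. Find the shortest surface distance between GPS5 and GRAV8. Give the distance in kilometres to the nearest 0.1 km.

1022.0 km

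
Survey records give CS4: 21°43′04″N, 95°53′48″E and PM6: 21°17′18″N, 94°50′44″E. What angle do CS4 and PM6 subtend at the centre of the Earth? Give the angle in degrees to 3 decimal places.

1.068°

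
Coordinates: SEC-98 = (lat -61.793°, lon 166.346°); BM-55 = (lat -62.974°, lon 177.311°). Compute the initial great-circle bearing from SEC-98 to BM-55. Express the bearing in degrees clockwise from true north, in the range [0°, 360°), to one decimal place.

107.9°

Δλ = 10.9650°
y = sin Δλ · cos φ₂ = 0.086430
x = cos φ₁ sin φ₂ − sin φ₁ cos φ₂ cos Δλ = -0.027921
θ = atan2(y, x) = 107.9031° → 107.9031° (mod 360°)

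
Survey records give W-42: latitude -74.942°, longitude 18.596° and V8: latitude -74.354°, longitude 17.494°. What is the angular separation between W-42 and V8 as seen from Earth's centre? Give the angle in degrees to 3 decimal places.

0.656°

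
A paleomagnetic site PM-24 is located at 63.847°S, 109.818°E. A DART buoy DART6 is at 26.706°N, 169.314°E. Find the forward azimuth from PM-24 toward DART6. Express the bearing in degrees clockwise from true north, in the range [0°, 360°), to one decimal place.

51.8°

Δλ = 59.4960°
y = sin Δλ · cos φ₂ = 0.769683
x = cos φ₁ sin φ₂ − sin φ₁ cos φ₂ cos Δλ = 0.605113
θ = atan2(y, x) = 51.8261° → 51.8261° (mod 360°)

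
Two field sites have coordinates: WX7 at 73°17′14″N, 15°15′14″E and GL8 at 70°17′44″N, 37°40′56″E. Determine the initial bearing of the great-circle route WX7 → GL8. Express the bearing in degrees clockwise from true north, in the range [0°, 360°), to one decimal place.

WX7: φ = +73.28722°, λ = +15.25389°
GL8: φ = +70.29556°, λ = +37.68222°
Δλ = 22.4283°
y = sin Δλ · cos φ₂ = 0.128639
x = cos φ₁ sin φ₂ − sin φ₁ cos φ₂ cos Δλ = -0.027764
θ = atan2(y, x) = 102.1792° → 102.1792° (mod 360°)

102.2°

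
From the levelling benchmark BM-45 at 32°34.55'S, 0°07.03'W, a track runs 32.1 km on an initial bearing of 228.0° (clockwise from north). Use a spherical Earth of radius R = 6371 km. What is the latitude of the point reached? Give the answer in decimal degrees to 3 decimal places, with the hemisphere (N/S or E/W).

32.769°S

BM-45: φ = -32.57583°, λ = -0.11717°
δ = d/R = 32.1/6371 = 0.005038 rad
φ₂ = arcsin(sin φ₁ cos δ + cos φ₁ sin δ cos θ)
   = arcsin(-0.53842·0.99999 + 0.84268·0.00504·-0.66913) = -32.76874°
λ₂ = λ₁ + atan2(sin θ sin δ cos φ₁, cos δ − sin φ₁ sin φ₂) = -0.37230°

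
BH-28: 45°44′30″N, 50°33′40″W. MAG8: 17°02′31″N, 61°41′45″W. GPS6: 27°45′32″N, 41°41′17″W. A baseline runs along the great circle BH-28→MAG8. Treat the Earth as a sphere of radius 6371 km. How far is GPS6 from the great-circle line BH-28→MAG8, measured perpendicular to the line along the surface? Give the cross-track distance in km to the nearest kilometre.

BH-28: φ = +45.74167°, λ = -50.56111°
MAG8: φ = +17.04194°, λ = -61.69583°
GPS6: φ = +27.75889°, λ = -41.68806°
δ₁₃ = central angle BH-28→GPS6 = 0.336977 rad  (haversine)
θ₁₃ = bearing BH-28→GPS6 = 155.618°,  θ₁₂ = bearing BH-28→MAG8 = 201.558°
dₓₜ = R·arcsin(sin δ₁₃ · sin(θ₁₃ − θ₁₂)) = 6371·arcsin(0.33064·sin(-45.941°)) = -1528.380 km
|dₓₜ| = 1528.380 km

1528 km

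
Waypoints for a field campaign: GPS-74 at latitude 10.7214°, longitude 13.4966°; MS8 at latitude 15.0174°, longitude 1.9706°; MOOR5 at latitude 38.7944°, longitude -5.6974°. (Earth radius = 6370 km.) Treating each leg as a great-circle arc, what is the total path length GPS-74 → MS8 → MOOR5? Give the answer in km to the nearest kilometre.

4085 km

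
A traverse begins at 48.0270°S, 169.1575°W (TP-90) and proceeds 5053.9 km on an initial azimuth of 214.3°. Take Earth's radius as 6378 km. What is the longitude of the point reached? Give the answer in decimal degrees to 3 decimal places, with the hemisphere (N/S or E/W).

δ = d/R = 5053.9/6378 = 0.792396 rad
φ₂ = arcsin(sin φ₁ cos δ + cos φ₁ sin δ cos θ)
   = arcsin(-0.74346·0.70214 + 0.66878·0.71204·-0.82610) = -66.26251°
λ₂ = λ₁ + atan2(sin θ sin δ cos φ₁, cos δ − sin φ₁ sin φ₂) = 105.43990°

105.440°E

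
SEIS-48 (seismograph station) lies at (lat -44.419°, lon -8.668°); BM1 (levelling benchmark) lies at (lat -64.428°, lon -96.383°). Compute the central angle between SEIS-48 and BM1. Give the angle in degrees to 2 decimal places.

49.94°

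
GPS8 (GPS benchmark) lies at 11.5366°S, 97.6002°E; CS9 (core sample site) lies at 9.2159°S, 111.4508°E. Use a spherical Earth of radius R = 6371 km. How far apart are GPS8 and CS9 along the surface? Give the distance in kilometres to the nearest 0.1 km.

Δφ = 2.3207°,  Δλ = 13.8506°
a = sin²(Δφ/2) + cos φ₁ cos φ₂ sin²(Δλ/2) = 0.014471
c = 2·arcsin(√a) = 0.241174 rad = 13.8183°
d = R·c = 6371 × 0.241174 = 1536.5 km

1536.5 km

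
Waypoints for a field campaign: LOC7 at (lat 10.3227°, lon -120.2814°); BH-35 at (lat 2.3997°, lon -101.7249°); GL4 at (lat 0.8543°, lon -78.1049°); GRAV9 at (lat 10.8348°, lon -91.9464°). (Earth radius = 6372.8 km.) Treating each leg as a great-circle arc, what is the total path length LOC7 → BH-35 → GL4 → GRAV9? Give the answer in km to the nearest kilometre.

6752 km

LOC7→BH-35: c = 0.350064 rad, d = 2230.89 km
BH-35→GL4: c = 0.412947 rad, d = 2631.63 km
GL4→GRAV9: c = 0.296555 rad, d = 1889.89 km
Total = 2230.89 + 2631.63 + 1889.89 = 6752.40 km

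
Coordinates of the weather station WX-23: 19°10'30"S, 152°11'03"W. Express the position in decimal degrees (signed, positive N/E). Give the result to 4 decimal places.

-19.1750°, -152.1842°

lat: 19.1750° S → -19.1750°
lon: 152.1842° W → -152.1842°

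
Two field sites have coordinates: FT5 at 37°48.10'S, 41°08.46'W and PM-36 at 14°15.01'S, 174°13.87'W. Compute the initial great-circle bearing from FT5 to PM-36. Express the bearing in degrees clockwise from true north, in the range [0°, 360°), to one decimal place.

FT5: φ = -37.80167°, λ = -41.14100°
PM-36: φ = -14.25017°, λ = -174.23117°
Δλ = -133.0902°
y = sin Δλ · cos φ₂ = -0.707809
x = cos φ₁ sin φ₂ − sin φ₁ cos φ₂ cos Δλ = -0.600335
θ = atan2(y, x) = -130.3033° → 229.6967° (mod 360°)

229.7°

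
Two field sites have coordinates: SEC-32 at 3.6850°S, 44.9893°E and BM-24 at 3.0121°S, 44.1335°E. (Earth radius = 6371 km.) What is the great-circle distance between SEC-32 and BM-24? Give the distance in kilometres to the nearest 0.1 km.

Δφ = 0.6729°,  Δλ = -0.8558°
a = sin²(Δφ/2) + cos φ₁ cos φ₂ sin²(Δλ/2) = 0.000090
c = 2·arcsin(√a) = 0.018981 rad = 1.0875°
d = R·c = 6371 × 0.018981 = 120.9 km

120.9 km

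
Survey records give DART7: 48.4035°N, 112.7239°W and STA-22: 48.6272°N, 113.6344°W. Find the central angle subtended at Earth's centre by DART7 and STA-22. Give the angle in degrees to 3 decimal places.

0.643°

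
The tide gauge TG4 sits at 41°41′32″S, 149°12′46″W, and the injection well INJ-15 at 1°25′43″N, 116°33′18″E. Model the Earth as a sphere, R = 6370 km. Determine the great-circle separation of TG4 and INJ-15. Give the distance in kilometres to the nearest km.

10463 km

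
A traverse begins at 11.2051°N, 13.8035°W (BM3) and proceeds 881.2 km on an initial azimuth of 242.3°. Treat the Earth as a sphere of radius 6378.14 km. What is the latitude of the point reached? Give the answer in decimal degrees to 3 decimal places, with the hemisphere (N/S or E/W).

δ = d/R = 881.2/6378.14 = 0.138159 rad
φ₂ = arcsin(sin φ₁ cos δ + cos φ₁ sin δ cos θ)
   = arcsin(0.19432·0.99047 + 0.98094·0.13772·-0.46484) = 7.45065°
λ₂ = λ₁ + atan2(sin θ sin δ cos φ₁, cos δ − sin φ₁ sin φ₂) = -20.86733°

7.451°N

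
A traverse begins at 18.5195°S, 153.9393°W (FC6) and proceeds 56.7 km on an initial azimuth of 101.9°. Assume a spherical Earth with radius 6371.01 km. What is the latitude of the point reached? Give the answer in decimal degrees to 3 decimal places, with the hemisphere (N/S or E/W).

δ = d/R = 56.7/6371.01 = 0.008900 rad
φ₂ = arcsin(sin φ₁ cos δ + cos φ₁ sin δ cos θ)
   = arcsin(-0.31763·0.99996 + 0.94822·0.00890·-0.20620) = -18.62392°
λ₂ = λ₁ + atan2(sin θ sin δ cos φ₁, cos δ − sin φ₁ sin φ₂) = -153.41277°

18.624°S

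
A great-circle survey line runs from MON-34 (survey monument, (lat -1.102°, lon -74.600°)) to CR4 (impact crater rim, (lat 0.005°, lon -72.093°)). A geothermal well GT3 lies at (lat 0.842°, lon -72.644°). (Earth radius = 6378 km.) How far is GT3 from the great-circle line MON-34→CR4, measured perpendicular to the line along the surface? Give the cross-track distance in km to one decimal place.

δ₁₃ = central angle MON-34→GT3 = 0.048130 rad  (haversine)
θ₁₃ = bearing MON-34→GT3 = 45.183°,  θ₁₂ = bearing MON-34→CR4 = 66.190°
dₓₜ = R·arcsin(sin δ₁₃ · sin(θ₁₃ − θ₁₂)) = 6378·arcsin(0.04811·sin(-21.008°)) = -110.011 km
|dₓₜ| = 110.011 km

110.0 km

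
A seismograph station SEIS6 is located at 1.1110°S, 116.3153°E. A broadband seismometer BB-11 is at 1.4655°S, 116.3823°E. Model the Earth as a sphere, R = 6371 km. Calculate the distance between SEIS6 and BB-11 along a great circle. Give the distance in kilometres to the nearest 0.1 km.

40.1 km

Δφ = -0.3545°,  Δλ = 0.0670°
a = sin²(Δφ/2) + cos φ₁ cos φ₂ sin²(Δλ/2) = 0.000010
c = 2·arcsin(√a) = 0.006297 rad = 0.3608°
d = R·c = 6371 × 0.006297 = 40.1 km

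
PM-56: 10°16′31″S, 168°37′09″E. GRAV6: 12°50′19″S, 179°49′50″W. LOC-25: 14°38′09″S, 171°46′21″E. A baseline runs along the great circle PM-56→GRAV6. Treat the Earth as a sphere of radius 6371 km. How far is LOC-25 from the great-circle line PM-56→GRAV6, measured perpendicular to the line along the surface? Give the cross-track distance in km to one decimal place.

PM-56: φ = -10.27528°, λ = +168.61917°
GRAV6: φ = -12.83861°, λ = -179.83056°
LOC-25: φ = -14.63583°, λ = +171.77250°
δ₁₃ = central angle PM-56→LOC-25 = 0.093159 rad  (haversine)
θ₁₃ = bearing PM-56→LOC-25 = 145.100°,  θ₁₂ = bearing PM-56→GRAV6 = 103.881°
dₓₜ = R·arcsin(sin δ₁₃ · sin(θ₁₃ − θ₁₂)) = 6371·arcsin(0.09302·sin(41.219°)) = 390.766 km
|dₓₜ| = 390.766 km

390.8 km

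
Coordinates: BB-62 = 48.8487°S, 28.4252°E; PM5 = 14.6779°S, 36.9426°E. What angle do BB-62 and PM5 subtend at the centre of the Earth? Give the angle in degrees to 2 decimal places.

34.88°

Δφ = 34.1708°,  Δλ = 8.5174°
a = sin²(Δφ/2) + cos φ₁ cos φ₂ sin²(Δλ/2) = 0.089827
c = 2·arcsin(√a) = 0.608780 rad = 34.8805°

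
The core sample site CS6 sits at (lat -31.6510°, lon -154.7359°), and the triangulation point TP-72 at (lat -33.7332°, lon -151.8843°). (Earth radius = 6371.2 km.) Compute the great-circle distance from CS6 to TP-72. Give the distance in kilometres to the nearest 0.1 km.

Δφ = -2.0822°,  Δλ = 2.8516°
a = sin²(Δφ/2) + cos φ₁ cos φ₂ sin²(Δλ/2) = 0.000768
c = 2·arcsin(√a) = 0.055449 rad = 3.1770°
d = R·c = 6371.2 × 0.055449 = 353.3 km

353.3 km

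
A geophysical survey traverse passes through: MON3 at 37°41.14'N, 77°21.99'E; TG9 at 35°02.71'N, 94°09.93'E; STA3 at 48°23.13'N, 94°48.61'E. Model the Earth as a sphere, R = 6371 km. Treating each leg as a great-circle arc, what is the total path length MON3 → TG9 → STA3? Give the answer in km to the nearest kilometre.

3015 km

MON3: φ = +37.68567°, λ = +77.36650°
TG9: φ = +35.04517°, λ = +94.16550°
STA3: φ = +48.38550°, λ = +94.81017°
MON3→TG9: c = 0.240207 rad, d = 1530.36 km
TG9→STA3: c = 0.232982 rad, d = 1484.33 km
Total = 1530.36 + 1484.33 = 3014.68 km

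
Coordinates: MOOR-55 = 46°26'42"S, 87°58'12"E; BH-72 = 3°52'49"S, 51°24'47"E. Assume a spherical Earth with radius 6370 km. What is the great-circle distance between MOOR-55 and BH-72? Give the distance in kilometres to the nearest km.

MOOR-55: φ = -46.44500°, λ = +87.97000°
BH-72: φ = -3.88028°, λ = +51.41306°
Δφ = 42.5647°,  Δλ = -36.5569°
a = sin²(Δφ/2) + cos φ₁ cos φ₂ sin²(Δλ/2) = 0.199368
c = 2·arcsin(√a) = 0.925714 rad = 53.0395°
d = R·c = 6370 × 0.925714 = 5896.8 km

5897 km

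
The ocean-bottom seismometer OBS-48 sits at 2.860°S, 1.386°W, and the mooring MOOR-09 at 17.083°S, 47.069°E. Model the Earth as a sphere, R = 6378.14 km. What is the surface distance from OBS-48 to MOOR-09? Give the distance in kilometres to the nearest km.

Δφ = -14.2230°,  Δλ = 48.4550°
a = sin²(Δφ/2) + cos φ₁ cos φ₂ sin²(Δλ/2) = 0.176092
c = 2·arcsin(√a) = 0.866084 rad = 49.6229°
d = R·c = 6378.14 × 0.866084 = 5524.0 km

5524 km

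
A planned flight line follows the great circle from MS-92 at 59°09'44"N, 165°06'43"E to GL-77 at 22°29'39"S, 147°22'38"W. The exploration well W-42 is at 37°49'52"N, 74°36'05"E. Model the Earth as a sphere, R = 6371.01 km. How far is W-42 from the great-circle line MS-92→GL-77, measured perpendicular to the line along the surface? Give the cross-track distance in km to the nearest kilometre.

2345 km

MS-92: φ = +59.16222°, λ = +165.11194°
GL-77: φ = -22.49417°, λ = -147.37722°
W-42: φ = +37.83111°, λ = +74.60139°
δ₁₃ = central angle MS-92→W-42 = 1.020410 rad  (haversine)
θ₁₃ = bearing MS-92→W-42 = 292.084°,  θ₁₂ = bearing MS-92→GL-77 = 137.053°
dₓₜ = R·arcsin(sin δ₁₃ · sin(θ₁₃ − θ₁₂)) = 6371.01·arcsin(0.85232·sin(155.031°)) = 2344.753 km
|dₓₜ| = 2344.753 km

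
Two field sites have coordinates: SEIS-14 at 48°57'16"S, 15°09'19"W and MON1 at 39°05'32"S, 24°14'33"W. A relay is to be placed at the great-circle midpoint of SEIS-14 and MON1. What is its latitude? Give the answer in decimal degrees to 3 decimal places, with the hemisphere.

SEIS-14: φ = -48.95444°, λ = -15.15528°
MON1: φ = -39.09222°, λ = -24.24250°
Bx = cos φ₂ cos Δλ = 0.766391,  By = cos φ₂ sin Δλ = -0.122581
φₘ = atan2(sin φ₁ + sin φ₂, √((cos φ₁ + Bx)² + By²)) = -44.11283°
λₘ = λ₁ + atan2(By, cos φ₁ + Bx) = -20.07855°

44.113°S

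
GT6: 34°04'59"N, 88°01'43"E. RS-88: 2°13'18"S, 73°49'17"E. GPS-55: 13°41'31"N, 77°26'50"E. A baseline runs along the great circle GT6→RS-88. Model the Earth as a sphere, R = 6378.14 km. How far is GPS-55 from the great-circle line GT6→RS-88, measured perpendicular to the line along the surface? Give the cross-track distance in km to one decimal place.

198.0 km

GT6: φ = +34.08306°, λ = +88.02861°
RS-88: φ = -2.22167°, λ = +73.82139°
GPS-55: φ = +13.69194°, λ = +77.44722°
δ₁₃ = central angle GT6→GPS-55 = 0.393292 rad  (haversine)
θ₁₃ = bearing GT6→GPS-55 = 207.746°,  θ₁₂ = bearing GT6→RS-88 = 203.101°
dₓₜ = R·arcsin(sin δ₁₃ · sin(θ₁₃ − θ₁₂)) = 6378.14·arcsin(0.38323·sin(4.645°)) = 197.987 km
|dₓₜ| = 197.987 km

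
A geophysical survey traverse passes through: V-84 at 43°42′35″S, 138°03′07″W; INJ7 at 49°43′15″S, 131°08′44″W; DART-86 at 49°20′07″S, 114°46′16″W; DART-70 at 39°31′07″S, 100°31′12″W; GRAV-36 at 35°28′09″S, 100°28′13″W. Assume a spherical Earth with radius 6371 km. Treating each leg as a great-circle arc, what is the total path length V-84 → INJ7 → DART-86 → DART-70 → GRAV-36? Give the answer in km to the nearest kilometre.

4048 km

V-84: φ = -43.70972°, λ = -138.05194°
INJ7: φ = -49.72083°, λ = -131.14556°
DART-86: φ = -49.33528°, λ = -114.77111°
DART-70: φ = -39.51861°, λ = -100.52000°
GRAV-36: φ = -35.46917°, λ = -100.47028°
V-84→INJ7: c = 0.133436 rad, d = 850.12 km
INJ7→DART-86: c = 0.185252 rad, d = 1180.24 km
DART-86→DART-70: c = 0.246022 rad, d = 1567.41 km
DART-70→GRAV-36: c = 0.070679 rad, d = 450.30 km
Total = 850.12 + 1180.24 + 1567.41 + 450.30 = 4048.07 km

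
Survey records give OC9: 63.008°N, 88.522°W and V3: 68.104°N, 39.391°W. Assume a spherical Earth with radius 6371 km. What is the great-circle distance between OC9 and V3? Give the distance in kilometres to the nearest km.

Δφ = 5.0960°,  Δλ = 49.1310°
a = sin²(Δφ/2) + cos φ₁ cos φ₂ sin²(Δλ/2) = 0.031230
c = 2·arcsin(√a) = 0.355305 rad = 20.3575°
d = R·c = 6371 × 0.355305 = 2263.6 km

2264 km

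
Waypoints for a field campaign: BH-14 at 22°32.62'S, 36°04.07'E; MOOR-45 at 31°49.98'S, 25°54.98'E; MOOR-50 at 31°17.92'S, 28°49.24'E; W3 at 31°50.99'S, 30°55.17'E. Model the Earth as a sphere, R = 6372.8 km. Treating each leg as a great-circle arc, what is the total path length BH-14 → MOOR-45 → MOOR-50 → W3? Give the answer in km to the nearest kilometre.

BH-14: φ = -22.54367°, λ = +36.06783°
MOOR-45: φ = -31.83300°, λ = +25.91633°
MOOR-50: φ = -31.29867°, λ = +28.82067°
W3: φ = -31.84983°, λ = +30.91950°
BH-14→MOOR-45: c = 0.225860 rad, d = 1439.36 km
MOOR-45→MOOR-50: c = 0.044184 rad, d = 281.57 km
MOOR-50→W3: c = 0.032657 rad, d = 208.12 km
Total = 1439.36 + 281.57 + 208.12 = 1929.05 km

1929 km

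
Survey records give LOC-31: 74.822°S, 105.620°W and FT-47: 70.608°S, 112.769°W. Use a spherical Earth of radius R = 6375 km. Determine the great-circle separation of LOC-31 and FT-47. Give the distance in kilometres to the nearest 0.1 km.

Δφ = 4.2140°,  Δλ = -7.1490°
a = sin²(Δφ/2) + cos φ₁ cos φ₂ sin²(Δλ/2) = 0.001690
c = 2·arcsin(√a) = 0.082233 rad = 4.7116°
d = R·c = 6375 × 0.082233 = 524.2 km

524.2 km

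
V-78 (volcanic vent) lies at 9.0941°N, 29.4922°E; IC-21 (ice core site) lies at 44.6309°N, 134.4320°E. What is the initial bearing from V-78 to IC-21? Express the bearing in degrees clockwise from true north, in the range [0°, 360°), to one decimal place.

43.6°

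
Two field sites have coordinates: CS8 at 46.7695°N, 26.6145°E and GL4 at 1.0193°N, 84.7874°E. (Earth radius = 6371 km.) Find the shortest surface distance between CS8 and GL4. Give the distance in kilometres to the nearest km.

7565 km

Δφ = -45.7502°,  Δλ = 58.1729°
a = sin²(Δφ/2) + cos φ₁ cos φ₂ sin²(Δλ/2) = 0.312945
c = 2·arcsin(√a) = 1.187360 rad = 68.0307°
d = R·c = 6371 × 1.187360 = 7564.7 km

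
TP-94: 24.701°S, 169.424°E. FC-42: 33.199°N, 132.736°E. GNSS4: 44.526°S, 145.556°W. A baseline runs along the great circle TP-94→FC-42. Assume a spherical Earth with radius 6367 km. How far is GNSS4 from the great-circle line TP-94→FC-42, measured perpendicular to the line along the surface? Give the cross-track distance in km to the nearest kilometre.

δ₁₃ = central angle TP-94→GNSS4 = 0.721424 rad  (haversine)
θ₁₃ = bearing TP-94→GNSS4 = 130.221°,  θ₁₂ = bearing TP-94→FC-42 = 327.271°
dₓₜ = R·arcsin(sin δ₁₃ · sin(θ₁₃ − θ₁₂)) = 6367·arcsin(0.66045·sin(-197.049°)) = 1240.763 km
|dₓₜ| = 1240.763 km

1241 km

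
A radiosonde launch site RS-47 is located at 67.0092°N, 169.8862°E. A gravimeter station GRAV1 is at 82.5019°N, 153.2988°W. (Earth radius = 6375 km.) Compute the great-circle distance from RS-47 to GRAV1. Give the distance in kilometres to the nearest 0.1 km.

Δφ = 15.4927°,  Δλ = 36.8150°
a = sin²(Δφ/2) + cos φ₁ cos φ₂ sin²(Δλ/2) = 0.023250
c = 2·arcsin(√a) = 0.306153 rad = 17.5413°
d = R·c = 6375 × 0.306153 = 1951.7 km

1951.7 km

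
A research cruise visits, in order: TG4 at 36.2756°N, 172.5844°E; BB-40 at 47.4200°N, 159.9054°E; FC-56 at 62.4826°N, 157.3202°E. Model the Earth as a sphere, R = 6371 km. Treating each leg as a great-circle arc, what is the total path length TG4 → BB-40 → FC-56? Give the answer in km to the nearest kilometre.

TG4→BB-40: c = 0.254292 rad, d = 1620.09 km
BB-40→FC-56: c = 0.264113 rad, d = 1682.67 km
Total = 1620.09 + 1682.67 = 3302.76 km

3303 km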